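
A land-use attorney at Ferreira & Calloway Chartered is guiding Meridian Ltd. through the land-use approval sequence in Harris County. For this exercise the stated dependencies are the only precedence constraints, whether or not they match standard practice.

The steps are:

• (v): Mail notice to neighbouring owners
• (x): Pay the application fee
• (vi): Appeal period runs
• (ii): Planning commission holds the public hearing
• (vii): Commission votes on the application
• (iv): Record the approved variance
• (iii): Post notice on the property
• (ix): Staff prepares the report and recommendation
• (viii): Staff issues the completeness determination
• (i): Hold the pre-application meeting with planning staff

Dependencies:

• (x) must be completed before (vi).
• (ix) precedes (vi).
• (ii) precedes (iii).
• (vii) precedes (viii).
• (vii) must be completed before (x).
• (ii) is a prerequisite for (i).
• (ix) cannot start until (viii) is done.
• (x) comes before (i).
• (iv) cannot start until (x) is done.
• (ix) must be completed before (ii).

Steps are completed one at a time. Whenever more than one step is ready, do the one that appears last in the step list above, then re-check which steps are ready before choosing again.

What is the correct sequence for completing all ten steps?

(vii), (viii), (ix), (ii), (iii), (x), (i), (iv), (vi), (v)

Nothing is required for (vii) and (v). (vii) is listed later → (vii) first.
(viii), (x) and (v) are all available; (viii) is listed later → (viii).
(ix) now also ready, so the ready set is {(ix), (x), (v)}; (ix) is listed later → (ix).
Ready: (ii), (x) and (v). (ii) is listed later → (ii).
(iii), (x) and (v) are all available; (iii) is listed later → (iii).
Now (x) and (v) have their prerequisites met. (x) is listed later, so (x) next.
(i), (iv) and (vi) now also ready, so the ready set is {(i), (iv), (vi), (v)}; (i) is listed later → (i).
(iv), (vi) and (v) are all available; (iv) is listed later → (iv).
Now (vi) and (v) have their prerequisites met. (vi) is listed later, so (vi) next.
Next only (v) has its prerequisites met → (v).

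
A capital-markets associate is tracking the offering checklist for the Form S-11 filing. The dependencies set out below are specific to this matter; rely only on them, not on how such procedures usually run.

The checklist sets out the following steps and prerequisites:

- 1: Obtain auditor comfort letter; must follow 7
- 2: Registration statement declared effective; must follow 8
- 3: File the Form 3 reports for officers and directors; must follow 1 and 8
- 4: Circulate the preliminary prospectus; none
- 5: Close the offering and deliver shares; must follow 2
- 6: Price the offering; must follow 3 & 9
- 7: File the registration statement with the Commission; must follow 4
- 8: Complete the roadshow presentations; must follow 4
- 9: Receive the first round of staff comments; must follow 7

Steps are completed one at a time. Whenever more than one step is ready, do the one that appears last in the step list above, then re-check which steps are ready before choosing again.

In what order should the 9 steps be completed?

4 8 7 9 2 5 1 3 6

4 is the only step with nothing outstanding, so it goes first.
Ready: 8 and 7. 8 is listed later → 8.
Now 7 and 2 have their prerequisites met. 7 is listed later, so 7 next.
Ready: 9, 2 and 1. 9 is listed later → 9.
Now 2 and 1 have their prerequisites met. 2 is listed later, so 2 next.
5 now also ready, so the ready set is {5, 1}; 5 is listed later → 5.
1 needed 7, now all done → 1.
Next only 3 has its prerequisites met → 3.
6 is the only step now ready → 6.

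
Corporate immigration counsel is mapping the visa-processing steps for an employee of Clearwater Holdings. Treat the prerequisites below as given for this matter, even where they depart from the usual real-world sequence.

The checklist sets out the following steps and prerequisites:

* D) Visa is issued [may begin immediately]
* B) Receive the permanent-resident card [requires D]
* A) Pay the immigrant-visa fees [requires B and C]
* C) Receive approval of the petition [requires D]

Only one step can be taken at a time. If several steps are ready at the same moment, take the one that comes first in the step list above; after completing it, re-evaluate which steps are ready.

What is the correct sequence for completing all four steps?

D B C A

Only D has no prerequisites, so it is first.
Ready: B and C. B is listed earlier → B.
That leaves C as the only ready step → C.
A needed B and C, now all done → A.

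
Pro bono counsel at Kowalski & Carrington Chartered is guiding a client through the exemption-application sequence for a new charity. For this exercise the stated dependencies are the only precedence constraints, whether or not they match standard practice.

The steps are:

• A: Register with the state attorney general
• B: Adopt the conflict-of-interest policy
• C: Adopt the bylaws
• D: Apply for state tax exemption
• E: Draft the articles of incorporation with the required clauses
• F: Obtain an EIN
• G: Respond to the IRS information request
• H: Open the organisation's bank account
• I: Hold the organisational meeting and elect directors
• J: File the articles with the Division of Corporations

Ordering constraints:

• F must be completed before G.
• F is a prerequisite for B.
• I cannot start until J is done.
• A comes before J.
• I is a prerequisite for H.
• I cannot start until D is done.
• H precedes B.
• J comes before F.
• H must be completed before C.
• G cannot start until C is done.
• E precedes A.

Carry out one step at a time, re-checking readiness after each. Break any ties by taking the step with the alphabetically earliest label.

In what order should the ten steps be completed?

D, E, A, J, F, I, H, B, C, G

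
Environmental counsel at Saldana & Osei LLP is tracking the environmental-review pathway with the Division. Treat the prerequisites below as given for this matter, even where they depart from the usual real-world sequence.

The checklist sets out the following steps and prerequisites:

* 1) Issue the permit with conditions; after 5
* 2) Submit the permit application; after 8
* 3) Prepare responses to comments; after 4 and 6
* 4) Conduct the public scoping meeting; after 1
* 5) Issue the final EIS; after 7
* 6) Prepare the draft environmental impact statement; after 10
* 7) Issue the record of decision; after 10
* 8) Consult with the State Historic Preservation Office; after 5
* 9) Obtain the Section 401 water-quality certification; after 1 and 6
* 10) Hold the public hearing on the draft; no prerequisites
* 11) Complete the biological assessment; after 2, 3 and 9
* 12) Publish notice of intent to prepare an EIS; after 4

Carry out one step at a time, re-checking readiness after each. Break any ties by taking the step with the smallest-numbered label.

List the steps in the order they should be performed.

Only 10 has no prerequisites, so it is first.
6 and 7 are both available; 6 has the earlier label → 6.
7 needed 10, now all done → 7.
5 needed 7, now all done → 5.
Ready: 1 and 8. 1 has the earlier label → 1.
4 and 9 now also ready, so the ready set is {4, 8, 9}; 4 has the earlier label → 4.
3 and 12 now also ready, so the ready set is {3, 8, 9, 12}; 3 has the earlier label → 3.
Now 8, 9 and 12 have their prerequisites met. 8 has the earlier label, so 8 next.
2 now also ready, so the ready set is {2, 9, 12}; 2 has the earlier label → 2.
Ready: 9 and 12. 9 has the earlier label → 9.
Now 11 and 12 have their prerequisites met. 11 has the earlier label, so 11 next.
Next only 12 has its prerequisites met → 12.

10 6 7 5 1 4 3 8 2 9 11 12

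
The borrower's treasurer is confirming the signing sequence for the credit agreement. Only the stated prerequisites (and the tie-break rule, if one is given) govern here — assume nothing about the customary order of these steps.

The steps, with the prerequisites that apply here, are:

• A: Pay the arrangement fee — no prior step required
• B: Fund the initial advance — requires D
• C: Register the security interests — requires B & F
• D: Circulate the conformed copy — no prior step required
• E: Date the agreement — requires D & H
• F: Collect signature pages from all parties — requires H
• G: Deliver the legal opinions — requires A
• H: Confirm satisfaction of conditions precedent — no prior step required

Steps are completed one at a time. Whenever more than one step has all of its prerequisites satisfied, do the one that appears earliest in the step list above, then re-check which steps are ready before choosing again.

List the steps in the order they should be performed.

Nothing is required for A, D and H. A is listed earlier → A first.
G now also ready, so the ready set is {D, G, H}; D is listed earlier → D.
B now also ready, so the ready set is {B, G, H}; B is listed earlier → B.
Ready: G and H. G is listed earlier → G.
That leaves H as the only ready step → H.
E and F are both available; E is listed earlier → E.
F needed H, now all done → F.
C needed B and F, now all done → C.

A → D → B → G → H → E → F → C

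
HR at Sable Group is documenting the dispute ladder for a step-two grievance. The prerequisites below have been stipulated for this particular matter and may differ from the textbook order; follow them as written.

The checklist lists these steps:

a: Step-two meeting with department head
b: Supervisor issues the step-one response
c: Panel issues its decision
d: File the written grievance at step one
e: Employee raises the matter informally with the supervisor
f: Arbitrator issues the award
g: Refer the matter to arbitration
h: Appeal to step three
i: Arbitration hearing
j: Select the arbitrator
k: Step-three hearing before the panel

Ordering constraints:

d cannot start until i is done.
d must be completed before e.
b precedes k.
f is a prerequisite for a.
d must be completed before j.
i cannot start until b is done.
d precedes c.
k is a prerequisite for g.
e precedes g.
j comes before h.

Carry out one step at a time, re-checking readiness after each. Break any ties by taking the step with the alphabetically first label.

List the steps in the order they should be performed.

b and f have no prerequisites; b has the earlier label, so b is first.
f, i and k are all available; f has the earlier label → f.
Now a, i and k have their prerequisites met. a has the earlier label, so a next.
Ready: i and k. i has the earlier label → i.
d now also ready, so the ready set is {d, k}; d has the earlier label → d.
Ready: c, e, j and k. c has the earlier label → c.
Ready: e, j and k. e has the earlier label → e.
Ready: j and k. j has the earlier label → j.
h now also ready, so the ready set is {h, k}; h has the earlier label → h.
k needed b, now all done → k.
Next only g has its prerequisites met → g.

b → f → a → i → d → c → e → j → h → k → g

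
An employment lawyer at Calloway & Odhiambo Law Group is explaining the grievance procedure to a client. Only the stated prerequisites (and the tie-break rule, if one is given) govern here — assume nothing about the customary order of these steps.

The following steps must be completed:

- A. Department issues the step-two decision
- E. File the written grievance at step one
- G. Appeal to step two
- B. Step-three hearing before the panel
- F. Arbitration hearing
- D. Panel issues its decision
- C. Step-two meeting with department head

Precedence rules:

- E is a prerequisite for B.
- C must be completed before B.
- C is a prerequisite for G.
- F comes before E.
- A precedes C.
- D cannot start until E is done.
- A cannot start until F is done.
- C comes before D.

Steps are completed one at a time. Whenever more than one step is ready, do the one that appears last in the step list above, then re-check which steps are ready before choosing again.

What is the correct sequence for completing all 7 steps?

F, E, A, C, D, B, G

F has no prerequisites → F first.
E and A are both available; E is listed later → E.
Next only A has its prerequisites met → A.
Next only C has its prerequisites met → C.
D, B and G are all available; D is listed later → D.
Now B and G have their prerequisites met. B is listed later, so B next.
That leaves G as the only ready step → G.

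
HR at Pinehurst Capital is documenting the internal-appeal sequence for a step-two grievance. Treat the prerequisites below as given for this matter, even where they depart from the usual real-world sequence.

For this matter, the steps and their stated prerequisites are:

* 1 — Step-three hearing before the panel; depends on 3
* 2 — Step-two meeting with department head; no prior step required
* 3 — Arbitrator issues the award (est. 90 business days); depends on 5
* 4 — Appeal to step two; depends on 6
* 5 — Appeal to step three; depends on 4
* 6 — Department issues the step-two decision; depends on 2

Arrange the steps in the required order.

2 → 6 → 4 → 5 → 3 → 1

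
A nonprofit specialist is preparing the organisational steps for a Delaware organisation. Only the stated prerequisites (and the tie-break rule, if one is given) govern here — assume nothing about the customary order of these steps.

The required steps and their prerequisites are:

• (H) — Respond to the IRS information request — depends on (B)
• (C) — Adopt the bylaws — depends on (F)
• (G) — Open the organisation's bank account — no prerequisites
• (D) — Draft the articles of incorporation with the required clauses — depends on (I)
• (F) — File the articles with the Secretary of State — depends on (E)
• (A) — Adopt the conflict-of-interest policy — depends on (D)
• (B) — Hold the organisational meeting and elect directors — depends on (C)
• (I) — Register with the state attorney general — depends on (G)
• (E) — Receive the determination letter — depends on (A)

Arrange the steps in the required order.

(G) has no prerequisites → (G) first.
(I) needed (G), now all done → (I).
(D) is the only step now ready → (D).
Next only (A) has its prerequisites met → (A).
That leaves (E) as the only ready step → (E).
Next only (F) has its prerequisites met → (F).
(C) is the only step now ready → (C).
(B) is the only step now ready → (B).
(H) needed (B), now all done → (H).

(G), (I), (D), (A), (E), (F), (C), (B), (H)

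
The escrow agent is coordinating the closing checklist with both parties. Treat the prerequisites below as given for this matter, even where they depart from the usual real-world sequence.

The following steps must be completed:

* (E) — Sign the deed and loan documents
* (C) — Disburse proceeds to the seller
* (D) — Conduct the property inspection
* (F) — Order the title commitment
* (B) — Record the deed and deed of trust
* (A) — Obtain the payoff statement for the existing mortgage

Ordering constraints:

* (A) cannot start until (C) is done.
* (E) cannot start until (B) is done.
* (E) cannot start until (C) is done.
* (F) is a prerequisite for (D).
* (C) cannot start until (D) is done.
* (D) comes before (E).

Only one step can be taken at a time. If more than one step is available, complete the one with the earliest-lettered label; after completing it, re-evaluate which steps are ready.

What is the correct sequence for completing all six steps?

(B), (F), (D), (C), (A), (E)

Nothing is required for (B) and (F). (B) has the earlier label → (B) first.
(F) is the only step now ready → (F).
Next only (D) has its prerequisites met → (D).
(C) is the only step now ready → (C).
(A) and (E) are both available; (A) has the earlier label → (A).
That leaves (E) as the only ready step → (E).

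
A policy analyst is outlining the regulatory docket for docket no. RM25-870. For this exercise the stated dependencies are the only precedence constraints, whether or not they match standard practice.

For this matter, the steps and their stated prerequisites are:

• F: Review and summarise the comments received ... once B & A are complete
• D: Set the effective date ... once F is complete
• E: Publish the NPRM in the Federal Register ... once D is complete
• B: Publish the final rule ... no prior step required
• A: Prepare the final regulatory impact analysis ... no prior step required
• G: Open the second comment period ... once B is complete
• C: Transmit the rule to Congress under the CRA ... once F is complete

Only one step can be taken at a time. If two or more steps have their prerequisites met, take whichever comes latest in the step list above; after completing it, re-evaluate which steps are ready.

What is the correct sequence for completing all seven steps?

A → B → G → F → C → D → E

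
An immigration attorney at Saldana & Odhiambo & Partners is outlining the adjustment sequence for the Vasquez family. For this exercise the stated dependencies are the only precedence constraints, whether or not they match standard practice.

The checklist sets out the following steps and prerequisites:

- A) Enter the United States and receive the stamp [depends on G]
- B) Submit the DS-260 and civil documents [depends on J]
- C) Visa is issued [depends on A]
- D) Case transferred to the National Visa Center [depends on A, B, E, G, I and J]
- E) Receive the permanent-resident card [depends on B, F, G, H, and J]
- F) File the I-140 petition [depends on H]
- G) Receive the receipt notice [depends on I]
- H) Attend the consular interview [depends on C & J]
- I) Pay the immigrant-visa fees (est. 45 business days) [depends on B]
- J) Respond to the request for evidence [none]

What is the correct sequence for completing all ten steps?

Only J has no prerequisites, so it is first.
B is the only step now ready → B.
I needed B, now all done → I.
G is the only step now ready → G.
A is the only step now ready → A.
Next only C has its prerequisites met → C.
Next only H has its prerequisites met → H.
F needed H, now all done → F.
Next only E has its prerequisites met → E.
That leaves D as the only ready step → D.

J, B, I, G, A, C, H, F, E, D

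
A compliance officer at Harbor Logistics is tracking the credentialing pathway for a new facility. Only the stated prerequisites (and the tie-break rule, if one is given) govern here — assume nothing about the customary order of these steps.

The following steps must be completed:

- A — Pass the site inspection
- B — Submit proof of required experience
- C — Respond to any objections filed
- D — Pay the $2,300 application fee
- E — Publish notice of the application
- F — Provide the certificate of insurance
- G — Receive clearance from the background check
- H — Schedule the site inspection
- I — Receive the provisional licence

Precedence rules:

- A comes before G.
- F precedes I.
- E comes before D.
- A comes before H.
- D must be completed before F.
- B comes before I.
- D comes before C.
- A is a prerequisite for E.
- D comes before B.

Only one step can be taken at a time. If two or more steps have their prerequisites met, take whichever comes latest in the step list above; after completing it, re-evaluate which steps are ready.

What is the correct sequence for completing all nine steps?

Only A has no prerequisites, so it is first.
H, G and E are all available; H is listed later → H.
Ready: G and E. G is listed later → G.
E needed A, now all done → E.
D is the only step now ready → D.
F, C and B are all available; F is listed later → F.
Now C and B have their prerequisites met. C is listed later, so C next.
Next only B has its prerequisites met → B.
I is the only step now ready → I.

A → H → G → E → D → F → C → B → I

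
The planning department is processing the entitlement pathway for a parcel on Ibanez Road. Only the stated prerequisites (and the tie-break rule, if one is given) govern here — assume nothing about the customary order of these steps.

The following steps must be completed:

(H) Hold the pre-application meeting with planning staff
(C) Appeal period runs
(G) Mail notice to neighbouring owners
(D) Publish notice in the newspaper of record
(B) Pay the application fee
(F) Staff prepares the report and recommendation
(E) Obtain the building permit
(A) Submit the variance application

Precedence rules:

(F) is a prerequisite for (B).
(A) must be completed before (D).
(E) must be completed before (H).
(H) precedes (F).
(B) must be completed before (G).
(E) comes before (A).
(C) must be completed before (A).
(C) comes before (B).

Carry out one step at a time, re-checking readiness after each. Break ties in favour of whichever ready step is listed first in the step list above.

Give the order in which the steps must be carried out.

Nothing is required for (C) and (E). (C) is listed earlier → (C) first.
That leaves (E) as the only ready step → (E).
Ready: (H) and (A). (H) is listed earlier → (H).
Now (F) and (A) have their prerequisites met. (F) is listed earlier, so (F) next.
Now (B) and (A) have their prerequisites met. (B) is listed earlier, so (B) next.
(G) and (A) are both available; (G) is listed earlier → (G).
(A) needed (C) and (E), now all done → (A).
Next only (D) has its prerequisites met → (D).

(C) (E) (H) (F) (B) (G) (A) (D)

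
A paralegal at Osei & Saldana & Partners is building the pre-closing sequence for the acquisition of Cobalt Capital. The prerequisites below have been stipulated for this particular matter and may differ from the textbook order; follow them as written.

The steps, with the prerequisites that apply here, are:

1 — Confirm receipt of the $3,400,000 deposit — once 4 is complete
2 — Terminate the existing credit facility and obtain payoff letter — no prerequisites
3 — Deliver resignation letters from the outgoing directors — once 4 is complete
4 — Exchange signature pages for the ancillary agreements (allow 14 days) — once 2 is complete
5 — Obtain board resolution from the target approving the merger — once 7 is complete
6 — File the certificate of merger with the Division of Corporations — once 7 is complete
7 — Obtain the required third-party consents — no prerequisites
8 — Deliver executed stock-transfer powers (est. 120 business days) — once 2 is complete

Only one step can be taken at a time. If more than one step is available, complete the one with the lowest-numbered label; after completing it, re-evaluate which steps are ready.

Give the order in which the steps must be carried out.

2 and 7 have no prerequisites; 2 has the earlier label, so 2 is first.
4 and 8 now also ready, so the ready set is {4, 7, 8}; 4 has the earlier label → 4.
1 and 3 now also ready, so the ready set is {1, 3, 7, 8}; 1 has the earlier label → 1.
3, 7 and 8 are all available; 3 has the earlier label → 3.
Ready: 7 and 8. 7 has the earlier label → 7.
Now 5, 6 and 8 have their prerequisites met. 5 has the earlier label, so 5 next.
6 and 8 are both available; 6 has the earlier label → 6.
Next only 8 has its prerequisites met → 8.

2 → 4 → 1 → 3 → 7 → 5 → 6 → 8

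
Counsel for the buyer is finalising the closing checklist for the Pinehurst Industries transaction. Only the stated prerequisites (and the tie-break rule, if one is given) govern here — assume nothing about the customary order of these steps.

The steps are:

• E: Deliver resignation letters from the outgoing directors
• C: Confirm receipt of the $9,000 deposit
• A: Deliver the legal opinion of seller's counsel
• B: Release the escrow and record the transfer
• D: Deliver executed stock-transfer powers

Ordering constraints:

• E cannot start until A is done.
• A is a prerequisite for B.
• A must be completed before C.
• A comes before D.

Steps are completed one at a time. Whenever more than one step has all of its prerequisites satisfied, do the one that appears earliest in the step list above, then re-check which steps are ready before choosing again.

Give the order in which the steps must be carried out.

A is the only step with nothing outstanding, so it goes first.
Now E, C, B and D have their prerequisites met. E is listed earlier, so E next.
Now C, B and D have their prerequisites met. C is listed earlier, so C next.
Ready: B and D. B is listed earlier → B.
D needed A, now all done → D.

A E C B D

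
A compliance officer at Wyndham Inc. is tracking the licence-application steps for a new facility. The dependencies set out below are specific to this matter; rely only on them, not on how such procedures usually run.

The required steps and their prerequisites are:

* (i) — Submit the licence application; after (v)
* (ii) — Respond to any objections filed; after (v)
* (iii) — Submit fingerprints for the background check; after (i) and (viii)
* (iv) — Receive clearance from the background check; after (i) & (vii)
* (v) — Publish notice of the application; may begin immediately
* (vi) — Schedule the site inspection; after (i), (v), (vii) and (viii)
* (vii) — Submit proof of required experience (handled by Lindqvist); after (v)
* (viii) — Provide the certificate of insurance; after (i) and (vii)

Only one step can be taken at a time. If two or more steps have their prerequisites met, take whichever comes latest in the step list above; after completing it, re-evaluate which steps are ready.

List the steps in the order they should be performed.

(v) has no prerequisites → (v) first.
(vii), (ii) and (i) are all available; (vii) is listed later → (vii).
Now (ii) and (i) have their prerequisites met. (ii) is listed later, so (ii) next.
That leaves (i) as the only ready step → (i).
(viii) and (iv) are both available; (viii) is listed later → (viii).
(vi) and (iii) now also ready, so the ready set is {(vi), (iv), (iii)}; (vi) is listed later → (vi).
Ready: (iv) and (iii). (iv) is listed later → (iv).
(iii) needed (viii) and (i), now all done → (iii).

(v) (vii) (ii) (i) (viii) (vi) (iv) (iii)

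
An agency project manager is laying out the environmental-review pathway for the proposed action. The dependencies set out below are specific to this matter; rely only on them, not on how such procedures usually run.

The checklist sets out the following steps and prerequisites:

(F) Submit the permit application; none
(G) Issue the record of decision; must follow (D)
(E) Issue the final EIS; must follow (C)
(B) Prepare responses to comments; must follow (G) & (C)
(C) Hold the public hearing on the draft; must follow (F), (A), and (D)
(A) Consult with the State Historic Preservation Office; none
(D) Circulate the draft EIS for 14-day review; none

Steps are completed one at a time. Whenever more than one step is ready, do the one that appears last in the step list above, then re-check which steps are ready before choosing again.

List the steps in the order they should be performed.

(D), (A), (G), (F), (C), (B), (E)

Nothing is required for (D), (A) and (F). (D) is listed later → (D) first.
Ready: (A), (G) and (F). (A) is listed later → (A).
Now (G) and (F) have their prerequisites met. (G) is listed later, so (G) next.
(F) is the only step now ready → (F).
(C) needed (D), (A) and (F), now all done → (C).
Now (B) and (E) have their prerequisites met. (B) is listed later, so (B) next.
(E) needed (C), now all done → (E).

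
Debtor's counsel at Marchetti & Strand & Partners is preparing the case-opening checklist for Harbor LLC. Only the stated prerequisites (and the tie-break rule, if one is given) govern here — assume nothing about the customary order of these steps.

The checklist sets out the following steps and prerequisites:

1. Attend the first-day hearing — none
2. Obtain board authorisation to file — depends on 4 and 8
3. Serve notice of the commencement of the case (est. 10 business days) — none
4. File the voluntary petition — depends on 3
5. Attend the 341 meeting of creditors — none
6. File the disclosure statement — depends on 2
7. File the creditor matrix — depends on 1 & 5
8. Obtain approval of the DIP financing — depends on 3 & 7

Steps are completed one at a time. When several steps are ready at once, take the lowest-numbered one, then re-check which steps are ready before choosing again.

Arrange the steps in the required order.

1, 3, 4, 5, 7, 8, 2, 6

Nothing is required for 1, 3 and 5. 1 has the earlier label → 1 first.
Now 3 and 5 have their prerequisites met. 3 has the earlier label, so 3 next.
4 now also ready, so the ready set is {4, 5}; 4 has the earlier label → 4.
5 is the only step now ready → 5.
7 needed 1 and 5, now all done → 7.
8 needed 3 and 7, now all done → 8.
Next only 2 has its prerequisites met → 2.
6 needed 2, now all done → 6.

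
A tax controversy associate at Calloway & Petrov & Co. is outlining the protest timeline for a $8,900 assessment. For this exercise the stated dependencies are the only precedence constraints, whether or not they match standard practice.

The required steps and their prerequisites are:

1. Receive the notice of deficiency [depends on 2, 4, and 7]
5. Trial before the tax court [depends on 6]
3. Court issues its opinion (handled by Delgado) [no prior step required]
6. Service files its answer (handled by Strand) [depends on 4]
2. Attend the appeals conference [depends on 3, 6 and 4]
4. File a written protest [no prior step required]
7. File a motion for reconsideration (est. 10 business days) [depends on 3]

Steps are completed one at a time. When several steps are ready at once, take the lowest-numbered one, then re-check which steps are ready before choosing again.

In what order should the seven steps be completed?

3 and 4 have no prerequisites; 3 has the earlier label, so 3 is first.
4 and 7 are both available; 4 has the earlier label → 4.
Now 6 and 7 have their prerequisites met. 6 has the earlier label, so 6 next.
Ready: 2, 5 and 7. 2 has the earlier label → 2.
Now 5 and 7 have their prerequisites met. 5 has the earlier label, so 5 next.
7 needed 3, now all done → 7.
Next only 1 has its prerequisites met → 1.

3, 4, 6, 2, 5, 7, 1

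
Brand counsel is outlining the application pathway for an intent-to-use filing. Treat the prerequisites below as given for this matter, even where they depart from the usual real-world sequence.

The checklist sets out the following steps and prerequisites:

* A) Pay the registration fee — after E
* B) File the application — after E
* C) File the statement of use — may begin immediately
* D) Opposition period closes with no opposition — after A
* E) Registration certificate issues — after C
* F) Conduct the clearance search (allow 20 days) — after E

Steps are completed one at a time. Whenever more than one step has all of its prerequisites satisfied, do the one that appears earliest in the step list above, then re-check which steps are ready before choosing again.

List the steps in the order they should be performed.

C, E, A, B, D, F

C has no prerequisites → C first.
Next only E has its prerequisites met → E.
Ready: A, B and F. A is listed earlier → A.
D now also ready, so the ready set is {B, D, F}; B is listed earlier → B.
Now D and F have their prerequisites met. D is listed earlier, so D next.
F needed E, now all done → F.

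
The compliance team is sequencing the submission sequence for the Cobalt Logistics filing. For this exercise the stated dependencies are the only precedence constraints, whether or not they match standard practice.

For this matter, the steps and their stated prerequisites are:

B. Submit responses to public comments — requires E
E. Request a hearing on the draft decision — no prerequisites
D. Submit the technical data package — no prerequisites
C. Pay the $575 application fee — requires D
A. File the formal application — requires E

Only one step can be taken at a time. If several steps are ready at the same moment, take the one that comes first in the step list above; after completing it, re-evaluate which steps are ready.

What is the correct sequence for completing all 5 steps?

E and D have no prerequisites; E is listed earlier, so E is first.
B and A now also ready, so the ready set is {B, D, A}; B is listed earlier → B.
Ready: D and A. D is listed earlier → D.
C now also ready, so the ready set is {C, A}; C is listed earlier → C.
A needed E, now all done → A.

E B D C A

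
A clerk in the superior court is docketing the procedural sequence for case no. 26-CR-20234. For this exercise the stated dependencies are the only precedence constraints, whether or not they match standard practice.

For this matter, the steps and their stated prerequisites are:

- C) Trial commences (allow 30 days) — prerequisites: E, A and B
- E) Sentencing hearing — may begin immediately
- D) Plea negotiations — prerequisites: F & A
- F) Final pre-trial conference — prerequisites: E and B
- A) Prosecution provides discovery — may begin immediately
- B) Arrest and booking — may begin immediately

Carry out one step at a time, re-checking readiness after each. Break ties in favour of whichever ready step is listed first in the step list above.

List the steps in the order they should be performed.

E, A, B, C, F, D

Nothing is required for E, A and B. E is listed earlier → E first.
A and B are both available; A is listed earlier → A.
Next only B has its prerequisites met → B.
Ready: C and F. C is listed earlier → C.
Next only F has its prerequisites met → F.
That leaves D as the only ready step → D.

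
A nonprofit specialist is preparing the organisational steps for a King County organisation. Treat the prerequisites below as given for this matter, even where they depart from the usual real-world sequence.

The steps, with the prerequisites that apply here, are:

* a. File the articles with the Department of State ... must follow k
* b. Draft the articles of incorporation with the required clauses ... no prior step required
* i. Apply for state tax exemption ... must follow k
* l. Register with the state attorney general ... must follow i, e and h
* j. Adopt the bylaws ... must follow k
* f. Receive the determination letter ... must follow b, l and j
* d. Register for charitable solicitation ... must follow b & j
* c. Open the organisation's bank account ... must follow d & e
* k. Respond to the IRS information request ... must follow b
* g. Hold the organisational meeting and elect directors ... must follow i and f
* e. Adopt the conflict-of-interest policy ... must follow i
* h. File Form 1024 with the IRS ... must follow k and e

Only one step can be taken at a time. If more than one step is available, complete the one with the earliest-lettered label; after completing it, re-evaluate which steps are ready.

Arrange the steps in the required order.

b, k, a, i, e, h, j, d, c, l, f, g

b has no prerequisites → b first.
Next only k has its prerequisites met → k.
Now a, i and j have their prerequisites met. a has the earlier label, so a next.
Now i and j have their prerequisites met. i has the earlier label, so i next.
Now e and j have their prerequisites met. e has the earlier label, so e next.
Ready: h and j. h has the earlier label → h.
Now j and l have their prerequisites met. j has the earlier label, so j next.
d now also ready, so the ready set is {d, l}; d has the earlier label → d.
c and l are both available; c has the earlier label → c.
That leaves l as the only ready step → l.
f needed b, j and l, now all done → f.
g needed f and i, now all done → g.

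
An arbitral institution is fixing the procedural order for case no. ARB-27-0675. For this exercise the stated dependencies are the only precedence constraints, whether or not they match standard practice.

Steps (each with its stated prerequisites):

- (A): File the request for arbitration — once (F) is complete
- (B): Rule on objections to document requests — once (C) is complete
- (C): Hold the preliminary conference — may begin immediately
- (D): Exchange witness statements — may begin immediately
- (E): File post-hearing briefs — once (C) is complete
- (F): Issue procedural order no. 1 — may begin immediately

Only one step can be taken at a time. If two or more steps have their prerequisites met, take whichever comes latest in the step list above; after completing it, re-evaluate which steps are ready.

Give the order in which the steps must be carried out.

(F), (D) and (C) have no prerequisites; (F) is listed later, so (F) is first.
(A) now also ready, so the ready set is {(D), (C), (A)}; (D) is listed later → (D).
Now (C) and (A) have their prerequisites met. (C) is listed later, so (C) next.
(E) and (B) now also ready, so the ready set is {(E), (B), (A)}; (E) is listed later → (E).
(B) and (A) are both available; (B) is listed later → (B).
(A) is the only step now ready → (A).

(F) → (D) → (C) → (E) → (B) → (A)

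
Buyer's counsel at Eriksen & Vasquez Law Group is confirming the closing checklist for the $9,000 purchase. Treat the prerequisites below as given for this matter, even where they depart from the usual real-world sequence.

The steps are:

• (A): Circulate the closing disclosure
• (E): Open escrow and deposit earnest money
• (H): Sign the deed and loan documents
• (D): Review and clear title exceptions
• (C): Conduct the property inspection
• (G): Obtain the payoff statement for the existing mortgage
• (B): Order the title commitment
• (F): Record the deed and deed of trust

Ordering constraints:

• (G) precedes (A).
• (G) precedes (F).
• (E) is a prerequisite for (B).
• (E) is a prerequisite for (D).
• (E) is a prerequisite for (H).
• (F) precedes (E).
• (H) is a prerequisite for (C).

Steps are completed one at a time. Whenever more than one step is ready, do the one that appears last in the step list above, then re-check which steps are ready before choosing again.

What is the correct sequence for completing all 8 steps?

(G), (F), (E), (B), (D), (H), (C), (A)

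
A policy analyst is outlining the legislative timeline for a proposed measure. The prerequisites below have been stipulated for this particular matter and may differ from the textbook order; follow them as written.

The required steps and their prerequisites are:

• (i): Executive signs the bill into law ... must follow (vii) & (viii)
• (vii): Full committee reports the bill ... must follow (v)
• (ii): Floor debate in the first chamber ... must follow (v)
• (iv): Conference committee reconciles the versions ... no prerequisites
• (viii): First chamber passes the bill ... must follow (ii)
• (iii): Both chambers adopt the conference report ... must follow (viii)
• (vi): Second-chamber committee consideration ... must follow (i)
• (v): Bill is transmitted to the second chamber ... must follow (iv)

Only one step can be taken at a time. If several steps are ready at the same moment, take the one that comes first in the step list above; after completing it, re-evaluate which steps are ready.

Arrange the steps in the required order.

(iv) → (v) → (vii) → (ii) → (viii) → (i) → (iii) → (vi)

Only (iv) has no prerequisites, so it is first.
(v) needed (iv), now all done → (v).
Ready: (vii) and (ii). (vii) is listed earlier → (vii).
That leaves (ii) as the only ready step → (ii).
(viii) needed (ii), now all done → (viii).
(i) and (iii) are both available; (i) is listed earlier → (i).
(vi) now also ready, so the ready set is {(iii), (vi)}; (iii) is listed earlier → (iii).
(vi) needed (i), now all done → (vi).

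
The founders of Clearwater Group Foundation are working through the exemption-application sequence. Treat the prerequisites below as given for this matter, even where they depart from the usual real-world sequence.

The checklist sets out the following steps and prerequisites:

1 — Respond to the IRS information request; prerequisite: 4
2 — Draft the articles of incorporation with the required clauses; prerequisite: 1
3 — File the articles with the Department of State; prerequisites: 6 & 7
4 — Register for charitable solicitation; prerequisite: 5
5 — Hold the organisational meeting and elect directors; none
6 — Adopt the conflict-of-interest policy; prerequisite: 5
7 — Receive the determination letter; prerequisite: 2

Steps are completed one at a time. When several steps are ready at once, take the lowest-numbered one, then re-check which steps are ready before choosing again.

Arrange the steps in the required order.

5 has no prerequisites → 5 first.
Ready: 4 and 6. 4 has the earlier label → 4.
1 now also ready, so the ready set is {1, 6}; 1 has the earlier label → 1.
2 and 6 are both available; 2 has the earlier label → 2.
6 and 7 are both available; 6 has the earlier label → 6.
Next only 7 has its prerequisites met → 7.
That leaves 3 as the only ready step → 3.

5 → 4 → 1 → 2 → 6 → 7 → 3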